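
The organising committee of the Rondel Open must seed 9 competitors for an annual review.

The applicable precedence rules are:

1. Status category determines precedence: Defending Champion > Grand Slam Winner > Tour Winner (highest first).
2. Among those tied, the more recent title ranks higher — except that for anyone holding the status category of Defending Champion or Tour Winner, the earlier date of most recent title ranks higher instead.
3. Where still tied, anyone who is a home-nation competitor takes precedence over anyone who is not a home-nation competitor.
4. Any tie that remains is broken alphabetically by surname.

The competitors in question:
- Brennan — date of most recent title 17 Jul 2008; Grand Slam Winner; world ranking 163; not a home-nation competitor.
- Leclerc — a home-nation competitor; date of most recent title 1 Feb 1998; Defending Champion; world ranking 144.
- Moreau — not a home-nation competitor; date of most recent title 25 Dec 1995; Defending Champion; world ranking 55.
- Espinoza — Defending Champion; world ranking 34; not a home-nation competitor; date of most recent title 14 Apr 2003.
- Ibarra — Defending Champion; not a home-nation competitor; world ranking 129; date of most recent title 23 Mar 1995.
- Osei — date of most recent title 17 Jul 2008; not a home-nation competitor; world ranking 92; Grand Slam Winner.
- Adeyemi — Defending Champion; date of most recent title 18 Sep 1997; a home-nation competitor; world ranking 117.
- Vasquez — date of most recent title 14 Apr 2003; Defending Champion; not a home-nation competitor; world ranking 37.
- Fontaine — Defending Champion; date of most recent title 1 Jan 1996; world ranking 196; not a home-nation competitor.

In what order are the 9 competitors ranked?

By status category: Ibarra, Moreau, Fontaine, Adeyemi, Leclerc, Espinoza and Vasquez (Defending Champion); then Brennan and Osei (Grand Slam Winner).
Among Ibarra, Moreau, Fontaine, Adeyemi, Leclerc, Espinoza and Vasquez, by date of most recent title (earlier first) (reversed rule for this group): Ibarra (23 Mar 1995) before Moreau (25 Dec 1995) before Fontaine (1 Jan 1996) before Adeyemi (18 Sep 1997) before Leclerc (1 Feb 1998) before Espinoza and Vasquez (14 Apr 2003).
Espinoza and Vasquez are each not a home-nation competitor, so the next rule applies.
Among Espinoza and Vasquez, alphabetically by surname: Espinoza before Vasquez.
Brennan and Osei both have date of most recent title 17 Jul 2008, so the next rule applies.
Brennan and Osei are each not a home-nation competitor, so the next rule applies.
Among Brennan and Osei, alphabetically by surname: Brennan before Osei.
Full order: Ibarra, Moreau, Fontaine, Adeyemi, Leclerc, Espinoza, Vasquez, Brennan, Osei.

Ibarra, Moreau, Fontaine, Adeyemi, Leclerc, Espinoza, Vasquez, Brennan, Osei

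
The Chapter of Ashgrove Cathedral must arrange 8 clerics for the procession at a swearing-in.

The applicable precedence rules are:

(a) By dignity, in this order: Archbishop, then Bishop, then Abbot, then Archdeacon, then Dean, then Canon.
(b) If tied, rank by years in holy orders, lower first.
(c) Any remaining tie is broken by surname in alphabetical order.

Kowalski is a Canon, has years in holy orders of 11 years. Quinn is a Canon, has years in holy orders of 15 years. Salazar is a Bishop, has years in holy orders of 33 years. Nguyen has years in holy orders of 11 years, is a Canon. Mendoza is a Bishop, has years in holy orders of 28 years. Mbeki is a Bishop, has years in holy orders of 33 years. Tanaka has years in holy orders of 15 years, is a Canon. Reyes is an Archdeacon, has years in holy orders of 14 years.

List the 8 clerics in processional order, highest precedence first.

By dignity: Mendoza, Mbeki and Salazar (Bishop); then Reyes (Archdeacon); then Kowalski, Nguyen, Quinn and Tanaka (Canon).
Among Mendoza, Mbeki and Salazar, by years in holy orders (lower first): Mendoza (28 years) before Mbeki and Salazar (33 years).
Among Mbeki and Salazar, alphabetically by surname: Mbeki before Salazar.
Among Kowalski, Nguyen, Quinn and Tanaka, by years in holy orders (lower first): Kowalski and Nguyen (11 years) before Quinn and Tanaka (15 years).
Among Kowalski and Nguyen, alphabetically by surname: Kowalski before Nguyen.
Among Quinn and Tanaka, alphabetically by surname: Quinn before Tanaka.
Full order: Mendoza, Mbeki, Salazar, Reyes, Kowalski, Nguyen, Quinn, Tanaka.

Mendoza, Mbeki, Salazar, Reyes, Kowalski, Nguyen, Quinn, Tanaka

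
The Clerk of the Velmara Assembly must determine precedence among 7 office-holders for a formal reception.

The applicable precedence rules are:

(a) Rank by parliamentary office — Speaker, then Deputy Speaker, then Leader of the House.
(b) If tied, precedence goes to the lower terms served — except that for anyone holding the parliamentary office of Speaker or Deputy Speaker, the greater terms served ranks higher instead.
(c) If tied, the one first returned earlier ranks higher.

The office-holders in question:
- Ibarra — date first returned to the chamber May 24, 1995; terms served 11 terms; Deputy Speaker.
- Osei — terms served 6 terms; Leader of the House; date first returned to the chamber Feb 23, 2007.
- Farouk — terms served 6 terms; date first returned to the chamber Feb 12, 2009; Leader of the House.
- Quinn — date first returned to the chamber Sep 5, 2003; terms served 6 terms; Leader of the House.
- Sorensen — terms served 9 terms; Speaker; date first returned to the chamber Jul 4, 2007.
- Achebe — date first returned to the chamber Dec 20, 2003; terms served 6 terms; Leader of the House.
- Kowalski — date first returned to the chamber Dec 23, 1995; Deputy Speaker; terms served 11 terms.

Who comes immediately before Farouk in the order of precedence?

By parliamentary office: Sorensen (Speaker); then Ibarra and Kowalski (Deputy Speaker); then Quinn, Achebe, Osei and Farouk (Leader of the House).
Ibarra and Kowalski both have terms served 11 terms, so the next rule applies.
Among Ibarra and Kowalski, by date first returned to the chamber (earlier first): Ibarra (May 24, 1995) before Kowalski (Dec 23, 1995).
Quinn, Achebe, Osei and Farouk all have terms served 6 terms, so the next rule applies.
Among Quinn, Achebe, Osei and Farouk, by date first returned to the chamber (earlier first): Quinn (Sep 5, 2003) before Achebe (Dec 20, 2003) before Osei (Feb 23, 2007) before Farouk (Feb 12, 2009).
Order: Sorensen, Ibarra, Kowalski, Quinn, Achebe, Osei, Farouk.

Osei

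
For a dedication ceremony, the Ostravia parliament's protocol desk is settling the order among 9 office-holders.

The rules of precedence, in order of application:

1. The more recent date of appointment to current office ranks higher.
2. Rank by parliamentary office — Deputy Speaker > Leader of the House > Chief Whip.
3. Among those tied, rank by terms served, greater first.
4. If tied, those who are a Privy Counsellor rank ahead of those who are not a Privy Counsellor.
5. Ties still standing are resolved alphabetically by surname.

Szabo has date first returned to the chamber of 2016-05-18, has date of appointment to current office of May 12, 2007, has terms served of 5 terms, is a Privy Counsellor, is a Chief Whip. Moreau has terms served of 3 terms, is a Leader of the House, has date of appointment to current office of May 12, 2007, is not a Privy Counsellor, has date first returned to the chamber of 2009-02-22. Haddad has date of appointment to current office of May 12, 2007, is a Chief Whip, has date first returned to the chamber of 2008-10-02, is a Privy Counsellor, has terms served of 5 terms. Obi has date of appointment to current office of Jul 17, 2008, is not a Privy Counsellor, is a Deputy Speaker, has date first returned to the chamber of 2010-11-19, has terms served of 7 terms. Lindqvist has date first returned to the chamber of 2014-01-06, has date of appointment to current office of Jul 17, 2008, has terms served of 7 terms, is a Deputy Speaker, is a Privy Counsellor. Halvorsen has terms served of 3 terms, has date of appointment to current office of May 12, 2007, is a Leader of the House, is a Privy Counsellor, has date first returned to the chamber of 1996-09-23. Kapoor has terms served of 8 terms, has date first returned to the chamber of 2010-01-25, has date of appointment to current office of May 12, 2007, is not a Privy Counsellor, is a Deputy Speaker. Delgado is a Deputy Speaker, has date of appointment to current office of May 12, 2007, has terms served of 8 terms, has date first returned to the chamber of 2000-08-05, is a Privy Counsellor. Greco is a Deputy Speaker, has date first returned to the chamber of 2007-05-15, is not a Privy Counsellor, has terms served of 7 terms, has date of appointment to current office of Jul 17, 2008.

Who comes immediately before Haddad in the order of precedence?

Moreau

By date of appointment to current office (later first): Lindqvist, Greco and Obi (each Jul 17, 2008); then Delgado, Kapoor, Halvorsen, Moreau, Haddad and Szabo (each May 12, 2007).
Lindqvist, Greco and Obi are each Deputy Speaker, so the next rule applies.
Lindqvist, Greco and Obi all have terms served 7 terms, so the next rule applies.
Among Lindqvist, Greco and Obi, a Privy Counsellor before not a Privy Counsellor: Lindqvist (a Privy Counsellor) before Greco and Obi (not a Privy Counsellor).
Among Greco and Obi, alphabetically by surname: Greco before Obi.
Among Delgado, Kapoor, Halvorsen, Moreau, Haddad and Szabo, by parliamentary office: Delgado and Kapoor (Deputy Speaker) before Halvorsen and Moreau (Leader of the House) before Haddad and Szabo (Chief Whip).
Delgado and Kapoor both have terms served 8 terms, so the next rule applies.
Among Delgado and Kapoor, a Privy Counsellor before not a Privy Counsellor: Delgado (a Privy Counsellor) before Kapoor (not a Privy Counsellor).
Halvorsen and Moreau both have terms served 3 terms, so the next rule applies.
Among Halvorsen and Moreau, a Privy Counsellor before not a Privy Counsellor: Halvorsen (a Privy Counsellor) before Moreau (not a Privy Counsellor).
Haddad and Szabo both have terms served 5 terms, so the next rule applies.
Haddad and Szabo are each a Privy Counsellor, so the next rule applies.
Among Haddad and Szabo, alphabetically by surname: Haddad before Szabo.
Order: Lindqvist, Greco, Obi, Delgado, Kapoor, Halvorsen, Moreau, Haddad, Szabo.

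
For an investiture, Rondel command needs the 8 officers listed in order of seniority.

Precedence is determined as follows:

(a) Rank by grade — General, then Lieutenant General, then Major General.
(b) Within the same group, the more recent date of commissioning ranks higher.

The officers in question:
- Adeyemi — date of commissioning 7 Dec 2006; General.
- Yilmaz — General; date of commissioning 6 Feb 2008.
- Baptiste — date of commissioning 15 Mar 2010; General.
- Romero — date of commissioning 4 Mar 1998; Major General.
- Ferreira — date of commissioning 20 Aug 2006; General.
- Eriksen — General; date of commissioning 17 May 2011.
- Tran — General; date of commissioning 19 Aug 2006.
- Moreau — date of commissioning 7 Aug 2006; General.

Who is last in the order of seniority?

By grade: Eriksen, Baptiste, Yilmaz, Adeyemi, Ferreira, Tran and Moreau (General); then Romero (Major General).
Among Eriksen, Baptiste, Yilmaz, Adeyemi, Ferreira, Tran and Moreau, by date of commissioning (later first): Eriksen (17 May 2011) before Baptiste (15 Mar 2010) before Yilmaz (6 Feb 2008) before Adeyemi (7 Dec 2006) before Ferreira (20 Aug 2006) before Tran (19 Aug 2006) before Moreau (7 Aug 2006).
Order: Eriksen, Baptiste, Yilmaz, Adeyemi, Ferreira, Tran, Moreau, Romero.

Romero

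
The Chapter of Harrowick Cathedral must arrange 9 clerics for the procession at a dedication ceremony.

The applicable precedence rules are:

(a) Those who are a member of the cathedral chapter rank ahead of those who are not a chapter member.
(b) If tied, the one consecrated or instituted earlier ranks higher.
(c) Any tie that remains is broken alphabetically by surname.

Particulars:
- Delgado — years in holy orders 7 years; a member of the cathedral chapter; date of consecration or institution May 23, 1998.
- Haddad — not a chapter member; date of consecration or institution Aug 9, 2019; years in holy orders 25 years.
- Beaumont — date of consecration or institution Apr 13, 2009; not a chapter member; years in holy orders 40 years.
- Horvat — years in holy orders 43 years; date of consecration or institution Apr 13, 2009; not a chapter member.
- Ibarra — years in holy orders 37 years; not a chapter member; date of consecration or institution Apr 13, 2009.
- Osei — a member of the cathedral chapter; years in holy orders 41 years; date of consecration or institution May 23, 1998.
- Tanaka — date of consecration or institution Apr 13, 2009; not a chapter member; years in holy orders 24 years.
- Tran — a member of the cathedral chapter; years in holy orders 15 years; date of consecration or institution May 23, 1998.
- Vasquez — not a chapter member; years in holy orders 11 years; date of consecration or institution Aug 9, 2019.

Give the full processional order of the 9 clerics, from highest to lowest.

Delgado, Osei, Tran, Beaumont, Horvat, Ibarra, Tanaka, Haddad, Vasquez

By the first rule: Delgado, Osei and Tran (each a member of the cathedral chapter); then Beaumont, Horvat, Ibarra, Tanaka, Haddad and Vasquez (each not a chapter member).
Delgado, Osei and Tran all have date of consecration or institution May 23, 1998, so the next rule applies.
Among Delgado, Osei and Tran, alphabetically by surname: Delgado before Osei before Tran.
Among Beaumont, Horvat, Ibarra, Tanaka, Haddad and Vasquez, by date of consecration or institution (earlier first): Beaumont, Horvat, Ibarra and Tanaka (Apr 13, 2009) before Haddad and Vasquez (Aug 9, 2019).
Among Beaumont, Horvat, Ibarra and Tanaka, alphabetically by surname: Beaumont before Horvat before Ibarra before Tanaka.
Among Haddad and Vasquez, alphabetically by surname: Haddad before Vasquez.
Full order: Delgado, Osei, Tran, Beaumont, Horvat, Ibarra, Tanaka, Haddad, Vasquez.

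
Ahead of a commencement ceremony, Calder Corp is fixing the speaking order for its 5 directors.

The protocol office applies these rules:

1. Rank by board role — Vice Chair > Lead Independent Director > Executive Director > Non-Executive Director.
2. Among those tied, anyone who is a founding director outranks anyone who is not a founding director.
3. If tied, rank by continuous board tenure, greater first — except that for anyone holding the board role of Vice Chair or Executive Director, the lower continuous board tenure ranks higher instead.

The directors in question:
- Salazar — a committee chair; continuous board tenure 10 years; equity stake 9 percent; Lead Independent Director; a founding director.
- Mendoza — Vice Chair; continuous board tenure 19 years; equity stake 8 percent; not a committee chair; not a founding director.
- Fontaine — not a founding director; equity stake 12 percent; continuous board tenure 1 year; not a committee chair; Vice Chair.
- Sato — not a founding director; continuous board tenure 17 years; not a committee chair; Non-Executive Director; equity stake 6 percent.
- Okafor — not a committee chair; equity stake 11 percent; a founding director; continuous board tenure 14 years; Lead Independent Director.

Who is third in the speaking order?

By board role: Fontaine and Mendoza (Vice Chair); then Okafor and Salazar (Lead Independent Director); then Sato (Non-Executive Director).
Fontaine and Mendoza are each not a founding director, so the next rule applies.
Among Fontaine and Mendoza, by continuous board tenure (lower first) (reversed rule for this group): Fontaine (1 year) before Mendoza (19 years).
Okafor and Salazar are each a founding director, so the next rule applies.
Among Okafor and Salazar, by continuous board tenure (higher first): Okafor (14 years) before Salazar (10 years).
Order: Fontaine, Mendoza, Okafor, Salazar, Sato.

Okafor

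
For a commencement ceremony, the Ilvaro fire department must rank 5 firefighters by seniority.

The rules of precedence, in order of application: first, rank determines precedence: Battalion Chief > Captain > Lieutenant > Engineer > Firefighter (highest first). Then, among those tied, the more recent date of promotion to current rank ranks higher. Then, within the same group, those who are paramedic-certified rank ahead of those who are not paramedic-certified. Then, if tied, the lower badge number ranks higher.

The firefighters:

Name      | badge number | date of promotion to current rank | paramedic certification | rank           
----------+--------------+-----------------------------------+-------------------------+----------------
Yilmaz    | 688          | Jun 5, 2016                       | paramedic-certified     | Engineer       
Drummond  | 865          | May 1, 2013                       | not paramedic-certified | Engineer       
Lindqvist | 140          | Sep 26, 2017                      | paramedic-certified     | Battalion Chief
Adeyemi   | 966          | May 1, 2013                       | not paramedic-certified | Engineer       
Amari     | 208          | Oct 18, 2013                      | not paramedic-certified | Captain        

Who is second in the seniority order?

Amari

By rank: Lindqvist (Battalion Chief); then Amari (Captain); then Yilmaz, Drummond and Adeyemi (Engineer).
Among Yilmaz, Drummond and Adeyemi, by date of promotion to current rank (later first): Yilmaz (Jun 5, 2016) before Drummond and Adeyemi (May 1, 2013).
Drummond and Adeyemi are each not paramedic-certified, so the next rule applies.
Among Drummond and Adeyemi, by badge number (lower first): Drummond (865) before Adeyemi (966).
Order: Lindqvist, Amari, Yilmaz, Drummond, Adeyemi.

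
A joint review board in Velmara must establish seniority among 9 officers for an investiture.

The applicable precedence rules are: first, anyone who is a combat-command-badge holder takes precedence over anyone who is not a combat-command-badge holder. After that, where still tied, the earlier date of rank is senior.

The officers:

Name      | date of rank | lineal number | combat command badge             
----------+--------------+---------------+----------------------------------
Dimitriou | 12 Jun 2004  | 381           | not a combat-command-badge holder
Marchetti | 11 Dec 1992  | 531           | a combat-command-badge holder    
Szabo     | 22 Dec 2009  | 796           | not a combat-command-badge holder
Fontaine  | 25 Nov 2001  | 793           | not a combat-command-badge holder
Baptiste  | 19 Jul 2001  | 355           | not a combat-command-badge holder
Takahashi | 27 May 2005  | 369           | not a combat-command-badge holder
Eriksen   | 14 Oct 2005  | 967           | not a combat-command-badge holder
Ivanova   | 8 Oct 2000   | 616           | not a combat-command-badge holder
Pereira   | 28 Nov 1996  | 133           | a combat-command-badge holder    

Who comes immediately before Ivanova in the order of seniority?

By the first rule: Marchetti and Pereira (both a combat-command-badge holder); then Ivanova, Baptiste, Fontaine, Dimitriou, Takahashi, Eriksen and Szabo (each not a combat-command-badge holder).
Among Marchetti and Pereira, by date of rank (earlier first): Marchetti (11 Dec 1992) before Pereira (28 Nov 1996).
Among Ivanova, Baptiste, Fontaine, Dimitriou, Takahashi, Eriksen and Szabo, by date of rank (earlier first): Ivanova (8 Oct 2000) before Baptiste (19 Jul 2001) before Fontaine (25 Nov 2001) before Dimitriou (12 Jun 2004) before Takahashi (27 May 2005) before Eriksen (14 Oct 2005) before Szabo (22 Dec 2009).
Order: Marchetti, Pereira, Ivanova, Baptiste, Fontaine, Dimitriou, Takahashi, Eriksen, Szabo.

Pereira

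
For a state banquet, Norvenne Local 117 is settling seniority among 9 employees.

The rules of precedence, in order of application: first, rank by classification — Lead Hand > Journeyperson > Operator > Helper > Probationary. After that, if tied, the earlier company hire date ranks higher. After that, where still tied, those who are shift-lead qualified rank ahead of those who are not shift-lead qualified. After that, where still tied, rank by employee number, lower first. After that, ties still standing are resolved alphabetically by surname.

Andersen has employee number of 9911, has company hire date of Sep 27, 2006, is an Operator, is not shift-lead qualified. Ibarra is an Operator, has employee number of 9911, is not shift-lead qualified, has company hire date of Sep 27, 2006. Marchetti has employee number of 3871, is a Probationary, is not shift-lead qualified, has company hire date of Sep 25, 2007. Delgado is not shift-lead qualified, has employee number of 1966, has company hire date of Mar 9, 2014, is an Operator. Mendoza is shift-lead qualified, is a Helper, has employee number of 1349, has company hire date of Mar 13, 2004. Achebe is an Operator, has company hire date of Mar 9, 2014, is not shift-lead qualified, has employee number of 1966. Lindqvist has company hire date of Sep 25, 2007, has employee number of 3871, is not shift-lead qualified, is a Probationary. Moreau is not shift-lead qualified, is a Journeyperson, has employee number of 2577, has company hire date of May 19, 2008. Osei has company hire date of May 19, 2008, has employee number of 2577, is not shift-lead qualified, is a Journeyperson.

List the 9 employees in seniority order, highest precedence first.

Moreau, Osei, Andersen, Ibarra, Achebe, Delgado, Mendoza, Lindqvist, Marchetti

By classification: Moreau and Osei (Journeyperson); then Andersen, Ibarra, Achebe and Delgado (Operator); then Mendoza (Helper); then Lindqvist and Marchetti (Probationary).
Moreau and Osei both have company hire date May 19, 2008, so the next rule applies.
Moreau and Osei are each not shift-lead qualified, so the next rule applies.
Moreau and Osei both have employee number 2577, so the next rule applies.
Among Moreau and Osei, alphabetically by surname: Moreau before Osei.
Among Andersen, Ibarra, Achebe and Delgado, by company hire date (earlier first): Andersen and Ibarra (Sep 27, 2006) before Achebe and Delgado (Mar 9, 2014).
Andersen and Ibarra are each not shift-lead qualified, so the next rule applies.
Andersen and Ibarra both have employee number 9911, so the next rule applies.
Among Andersen and Ibarra, alphabetically by surname: Andersen before Ibarra.
Achebe and Delgado are each not shift-lead qualified, so the next rule applies.
Achebe and Delgado both have employee number 1966, so the next rule applies.
Among Achebe and Delgado, alphabetically by surname: Achebe before Delgado.
Lindqvist and Marchetti both have company hire date Sep 25, 2007, so the next rule applies.
Lindqvist and Marchetti are each not shift-lead qualified, so the next rule applies.
Lindqvist and Marchetti both have employee number 3871, so the next rule applies.
Among Lindqvist and Marchetti, alphabetically by surname: Lindqvist before Marchetti.
Full order: Moreau, Osei, Andersen, Ibarra, Achebe, Delgado, Mendoza, Lindqvist, Marchetti.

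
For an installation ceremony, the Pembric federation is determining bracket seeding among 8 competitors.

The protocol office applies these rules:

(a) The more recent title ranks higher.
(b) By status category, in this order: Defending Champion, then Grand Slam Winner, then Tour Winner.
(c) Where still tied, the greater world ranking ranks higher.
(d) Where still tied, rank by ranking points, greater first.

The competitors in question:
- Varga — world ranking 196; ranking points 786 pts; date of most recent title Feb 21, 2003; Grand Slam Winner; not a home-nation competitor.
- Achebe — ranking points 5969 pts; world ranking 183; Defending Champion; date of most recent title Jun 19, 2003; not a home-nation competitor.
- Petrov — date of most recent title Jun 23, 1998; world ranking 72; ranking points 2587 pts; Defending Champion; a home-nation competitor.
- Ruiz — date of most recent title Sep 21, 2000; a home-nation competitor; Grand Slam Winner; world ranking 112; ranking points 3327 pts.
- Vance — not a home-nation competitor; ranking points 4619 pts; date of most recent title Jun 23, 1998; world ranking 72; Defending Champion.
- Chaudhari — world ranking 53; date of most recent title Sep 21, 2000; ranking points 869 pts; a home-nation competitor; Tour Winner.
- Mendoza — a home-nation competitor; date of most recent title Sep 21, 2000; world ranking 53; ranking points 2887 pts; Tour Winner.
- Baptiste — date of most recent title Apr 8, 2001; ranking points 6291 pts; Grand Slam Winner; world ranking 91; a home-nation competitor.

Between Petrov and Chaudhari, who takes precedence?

Chaudhari

By date of most recent title (later first): Achebe (Jun 19, 2003); then Varga (Feb 21, 2003); then Baptiste (Apr 8, 2001); then Ruiz, Mendoza and Chaudhari (each Sep 21, 2000); then Vance and Petrov (both Jun 23, 1998).
Among Ruiz, Mendoza and Chaudhari, by status category: Ruiz (Grand Slam Winner) before Mendoza and Chaudhari (Tour Winner).
Mendoza and Chaudhari both have world ranking 53, so the next rule applies.
Among Mendoza and Chaudhari, by ranking points (higher first): Mendoza (2887 pts) before Chaudhari (869 pts).
Vance and Petrov are each Defending Champion, so the next rule applies.
Vance and Petrov both have world ranking 72, so the next rule applies.
Among Vance and Petrov, by ranking points (higher first): Vance (4619 pts) before Petrov (2587 pts).
So Chaudhari takes precedence.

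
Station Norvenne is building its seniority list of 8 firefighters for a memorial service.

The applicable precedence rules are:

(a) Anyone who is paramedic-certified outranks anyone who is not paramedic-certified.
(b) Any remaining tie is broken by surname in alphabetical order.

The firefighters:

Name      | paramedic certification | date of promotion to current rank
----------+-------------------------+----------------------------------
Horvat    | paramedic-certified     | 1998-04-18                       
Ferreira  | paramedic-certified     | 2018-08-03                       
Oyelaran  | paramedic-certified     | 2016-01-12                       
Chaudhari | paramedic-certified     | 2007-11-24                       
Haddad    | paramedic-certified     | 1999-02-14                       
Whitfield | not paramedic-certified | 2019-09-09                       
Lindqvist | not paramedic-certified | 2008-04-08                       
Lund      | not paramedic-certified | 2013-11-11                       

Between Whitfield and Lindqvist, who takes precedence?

Lindqvist

By the first rule: Chaudhari, Ferreira, Haddad, Horvat and Oyelaran (each paramedic-certified); then Lindqvist, Lund and Whitfield (each not paramedic-certified).
Among Chaudhari, Ferreira, Haddad, Horvat and Oyelaran, alphabetically by surname: Chaudhari before Ferreira before Haddad before Horvat before Oyelaran.
Among Lindqvist, Lund and Whitfield, alphabetically by surname: Lindqvist before Lund before Whitfield.
So Lindqvist takes precedence.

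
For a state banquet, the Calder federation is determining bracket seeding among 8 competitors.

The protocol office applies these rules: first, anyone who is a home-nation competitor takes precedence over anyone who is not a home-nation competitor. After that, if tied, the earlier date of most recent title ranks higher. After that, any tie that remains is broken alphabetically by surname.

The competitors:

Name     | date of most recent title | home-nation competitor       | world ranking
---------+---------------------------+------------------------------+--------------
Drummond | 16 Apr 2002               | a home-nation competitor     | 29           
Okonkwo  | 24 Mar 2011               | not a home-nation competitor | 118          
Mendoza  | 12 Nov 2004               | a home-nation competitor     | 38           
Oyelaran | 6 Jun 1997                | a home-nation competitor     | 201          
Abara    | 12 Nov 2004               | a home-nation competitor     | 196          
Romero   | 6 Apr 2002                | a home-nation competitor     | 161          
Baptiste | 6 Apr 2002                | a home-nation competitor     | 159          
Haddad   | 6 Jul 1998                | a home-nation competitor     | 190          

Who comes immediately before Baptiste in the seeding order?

Haddad

By the first rule: Oyelaran, Haddad, Baptiste, Romero, Drummond, Abara and Mendoza (each a home-nation competitor); then Okonkwo (not a home-nation competitor).
Among Oyelaran, Haddad, Baptiste, Romero, Drummond, Abara and Mendoza, by date of most recent title (earlier first): Oyelaran (6 Jun 1997) before Haddad (6 Jul 1998) before Baptiste and Romero (6 Apr 2002) before Drummond (16 Apr 2002) before Abara and Mendoza (12 Nov 2004).
Among Baptiste and Romero, alphabetically by surname: Baptiste before Romero.
Among Abara and Mendoza, alphabetically by surname: Abara before Mendoza.
Order: Oyelaran, Haddad, Baptiste, Romero, Drummond, Abara, Mendoza, Okonkwo.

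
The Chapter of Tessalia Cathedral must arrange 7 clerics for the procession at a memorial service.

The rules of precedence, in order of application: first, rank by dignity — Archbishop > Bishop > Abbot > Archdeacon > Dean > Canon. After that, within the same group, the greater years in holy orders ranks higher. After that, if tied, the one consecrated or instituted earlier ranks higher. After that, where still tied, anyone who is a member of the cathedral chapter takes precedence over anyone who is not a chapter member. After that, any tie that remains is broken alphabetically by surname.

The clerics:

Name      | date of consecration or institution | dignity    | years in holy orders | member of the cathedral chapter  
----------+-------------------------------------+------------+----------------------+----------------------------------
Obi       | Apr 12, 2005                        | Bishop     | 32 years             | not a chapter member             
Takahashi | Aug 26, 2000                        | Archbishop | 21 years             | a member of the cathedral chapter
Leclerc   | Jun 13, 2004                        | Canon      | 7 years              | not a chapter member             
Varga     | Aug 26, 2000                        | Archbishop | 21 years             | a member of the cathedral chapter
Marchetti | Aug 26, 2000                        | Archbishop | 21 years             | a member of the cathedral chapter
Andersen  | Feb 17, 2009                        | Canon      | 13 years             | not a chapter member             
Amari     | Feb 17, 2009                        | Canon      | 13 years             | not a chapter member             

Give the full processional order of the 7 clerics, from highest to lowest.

By dignity: Marchetti, Takahashi and Varga (Archbishop); then Obi (Bishop); then Amari, Andersen and Leclerc (Canon).
Marchetti, Takahashi and Varga all have years in holy orders 21 years, so the next rule applies.
Marchetti, Takahashi and Varga all have date of consecration or institution Aug 26, 2000, so the next rule applies.
Marchetti, Takahashi and Varga are each a member of the cathedral chapter, so the next rule applies.
Among Marchetti, Takahashi and Varga, alphabetically by surname: Marchetti before Takahashi before Varga.
Among Amari, Andersen and Leclerc, by years in holy orders (higher first): Amari and Andersen (13 years) before Leclerc (7 years).
Amari and Andersen both have date of consecration or institution Feb 17, 2009, so the next rule applies.
Amari and Andersen are each not a chapter member, so the next rule applies.
Among Amari and Andersen, alphabetically by surname: Amari before Andersen.
Full order: Marchetti, Takahashi, Varga, Obi, Amari, Andersen, Leclerc.

Marchetti, Takahashi, Varga, Obi, Amari, Andersen, Leclerc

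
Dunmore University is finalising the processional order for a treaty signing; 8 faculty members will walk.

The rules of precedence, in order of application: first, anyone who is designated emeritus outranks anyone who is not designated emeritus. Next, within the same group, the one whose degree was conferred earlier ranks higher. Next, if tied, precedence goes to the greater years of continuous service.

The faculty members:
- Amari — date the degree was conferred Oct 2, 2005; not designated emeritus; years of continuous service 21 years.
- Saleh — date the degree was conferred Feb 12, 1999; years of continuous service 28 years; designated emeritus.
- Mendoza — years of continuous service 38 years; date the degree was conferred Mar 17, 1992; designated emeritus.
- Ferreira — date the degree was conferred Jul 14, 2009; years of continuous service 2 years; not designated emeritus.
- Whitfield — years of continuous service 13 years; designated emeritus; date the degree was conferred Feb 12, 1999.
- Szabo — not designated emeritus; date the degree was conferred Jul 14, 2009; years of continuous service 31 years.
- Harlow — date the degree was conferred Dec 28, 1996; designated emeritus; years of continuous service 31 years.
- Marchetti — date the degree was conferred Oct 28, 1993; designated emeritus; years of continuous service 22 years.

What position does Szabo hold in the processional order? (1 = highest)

By the first rule: Mendoza, Marchetti, Harlow, Saleh and Whitfield (each designated emeritus); then Amari, Szabo and Ferreira (each not designated emeritus).
Among Mendoza, Marchetti, Harlow, Saleh and Whitfield, by date the degree was conferred (earlier first): Mendoza (Mar 17, 1992) before Marchetti (Oct 28, 1993) before Harlow (Dec 28, 1996) before Saleh and Whitfield (Feb 12, 1999).
Among Saleh and Whitfield, by years of continuous service (higher first): Saleh (28 years) before Whitfield (13 years).
Among Amari, Szabo and Ferreira, by date the degree was conferred (earlier first): Amari (Oct 2, 2005) before Szabo and Ferreira (Jul 14, 2009).
Among Szabo and Ferreira, by years of continuous service (higher first): Szabo (31 years) before Ferreira (2 years).
Order: Mendoza, Marchetti, Harlow, Saleh, Whitfield, Amari, Szabo, Ferreira. So position 7.

7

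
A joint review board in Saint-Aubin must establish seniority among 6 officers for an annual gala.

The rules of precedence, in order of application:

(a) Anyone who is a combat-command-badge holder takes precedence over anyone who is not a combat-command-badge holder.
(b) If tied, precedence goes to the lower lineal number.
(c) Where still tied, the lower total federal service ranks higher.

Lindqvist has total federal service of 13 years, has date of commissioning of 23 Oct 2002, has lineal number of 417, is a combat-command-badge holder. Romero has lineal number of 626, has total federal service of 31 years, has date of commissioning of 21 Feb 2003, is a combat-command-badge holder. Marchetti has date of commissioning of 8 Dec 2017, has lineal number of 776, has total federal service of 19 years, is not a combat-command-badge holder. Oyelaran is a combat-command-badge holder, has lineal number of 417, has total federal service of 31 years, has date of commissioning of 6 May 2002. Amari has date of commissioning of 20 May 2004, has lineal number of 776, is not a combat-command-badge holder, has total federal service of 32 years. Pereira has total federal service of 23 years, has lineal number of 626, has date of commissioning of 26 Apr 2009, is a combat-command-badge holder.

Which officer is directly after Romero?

Marchetti

By the first rule: Lindqvist, Oyelaran, Pereira and Romero (each a combat-command-badge holder); then Marchetti and Amari (both not a combat-command-badge holder).
Among Lindqvist, Oyelaran, Pereira and Romero, by lineal number (lower first): Lindqvist and Oyelaran (417) before Pereira and Romero (626).
Among Lindqvist and Oyelaran, by total federal service (lower first): Lindqvist (13 years) before Oyelaran (31 years).
Among Pereira and Romero, by total federal service (lower first): Pereira (23 years) before Romero (31 years).
Marchetti and Amari both have lineal number 776, so the next rule applies.
Among Marchetti and Amari, by total federal service (lower first): Marchetti (19 years) before Amari (32 years).
Order: Lindqvist, Oyelaran, Pereira, Romero, Marchetti, Amari.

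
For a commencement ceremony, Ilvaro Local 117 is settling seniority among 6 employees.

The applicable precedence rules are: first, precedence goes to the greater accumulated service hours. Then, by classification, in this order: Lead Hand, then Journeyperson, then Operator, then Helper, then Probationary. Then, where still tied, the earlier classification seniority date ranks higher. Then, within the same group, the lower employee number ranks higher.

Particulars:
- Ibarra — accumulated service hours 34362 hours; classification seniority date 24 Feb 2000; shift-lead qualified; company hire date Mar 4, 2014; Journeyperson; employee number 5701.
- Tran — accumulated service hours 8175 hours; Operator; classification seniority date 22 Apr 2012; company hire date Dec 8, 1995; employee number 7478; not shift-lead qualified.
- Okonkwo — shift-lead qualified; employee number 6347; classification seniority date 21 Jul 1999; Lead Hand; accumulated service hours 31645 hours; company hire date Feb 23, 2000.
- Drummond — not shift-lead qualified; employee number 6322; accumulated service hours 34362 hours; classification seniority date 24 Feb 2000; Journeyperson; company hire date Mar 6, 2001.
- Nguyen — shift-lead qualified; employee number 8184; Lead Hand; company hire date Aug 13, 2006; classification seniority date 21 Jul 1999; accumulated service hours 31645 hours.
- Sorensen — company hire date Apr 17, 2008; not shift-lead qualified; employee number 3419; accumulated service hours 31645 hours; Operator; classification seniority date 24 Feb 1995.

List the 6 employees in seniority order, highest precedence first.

By accumulated service hours (higher first): Ibarra and Drummond (both 34362 hours); then Okonkwo, Nguyen and Sorensen (each 31645 hours); then Tran (8175 hours).
Ibarra and Drummond are each Journeyperson, so the next rule applies.
Ibarra and Drummond both have classification seniority date 24 Feb 2000, so the next rule applies.
Among Ibarra and Drummond, by employee number (lower first): Ibarra (5701) before Drummond (6322).
Among Okonkwo, Nguyen and Sorensen, by classification: Okonkwo and Nguyen (Lead Hand) before Sorensen (Operator).
Okonkwo and Nguyen both have classification seniority date 21 Jul 1999, so the next rule applies.
Among Okonkwo and Nguyen, by employee number (lower first): Okonkwo (6347) before Nguyen (8184).
Full order: Ibarra, Drummond, Okonkwo, Nguyen, Sorensen, Tran.

Ibarra, Drummond, Okonkwo, Nguyen, Sorensen, Tran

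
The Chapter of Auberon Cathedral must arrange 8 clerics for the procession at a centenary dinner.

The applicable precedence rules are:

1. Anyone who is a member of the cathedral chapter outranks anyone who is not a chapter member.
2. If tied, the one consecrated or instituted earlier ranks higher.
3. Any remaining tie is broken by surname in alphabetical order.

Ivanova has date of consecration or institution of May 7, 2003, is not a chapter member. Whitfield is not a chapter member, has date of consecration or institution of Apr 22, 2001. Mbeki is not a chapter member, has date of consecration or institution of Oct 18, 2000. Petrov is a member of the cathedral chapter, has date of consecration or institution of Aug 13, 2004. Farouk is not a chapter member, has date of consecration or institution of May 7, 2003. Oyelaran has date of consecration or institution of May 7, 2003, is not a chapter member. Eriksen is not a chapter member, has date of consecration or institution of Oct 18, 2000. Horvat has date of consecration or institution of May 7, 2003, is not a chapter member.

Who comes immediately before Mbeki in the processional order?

By the first rule: Petrov (a member of the cathedral chapter); then Eriksen, Mbeki, Whitfield, Farouk, Horvat, Ivanova and Oyelaran (each not a chapter member).
Among Eriksen, Mbeki, Whitfield, Farouk, Horvat, Ivanova and Oyelaran, by date of consecration or institution (earlier first): Eriksen and Mbeki (Oct 18, 2000) before Whitfield (Apr 22, 2001) before Farouk, Horvat, Ivanova and Oyelaran (May 7, 2003).
Among Eriksen and Mbeki, alphabetically by surname: Eriksen before Mbeki.
Among Farouk, Horvat, Ivanova and Oyelaran, alphabetically by surname: Farouk before Horvat before Ivanova before Oyelaran.
Order: Petrov, Eriksen, Mbeki, Whitfield, Farouk, Horvat, Ivanova, Oyelaran.

Eriksen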